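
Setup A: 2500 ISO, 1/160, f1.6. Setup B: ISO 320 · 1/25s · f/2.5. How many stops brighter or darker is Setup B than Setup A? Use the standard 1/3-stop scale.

Aperture: f/1.6 → f/1.8 → f/2 → f/2.2 → f/2.5 — 1 1/3 stops stopped down (darker).
Shutter speed: 1/160 → 1/125 → 1/100 → 1/80 → 1/60 → 1/50 → 1/40 → 1/30 → 1/25 — 2 2/3 stops slower (brighter).
ISO: 2500 → 2000 → 1600 → 1250 → 1000 → 800 → 640 → 500 → 400 → 320 — 3 stops lower (darker).
Net: −1 1/3 +2 2/3 −3 = −1 2/3 stops.

1 2/3 stops darker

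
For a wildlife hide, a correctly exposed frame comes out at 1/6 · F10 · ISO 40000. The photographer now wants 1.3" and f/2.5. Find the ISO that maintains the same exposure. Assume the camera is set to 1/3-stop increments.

ISO 320

Shutter speed: 1/6 → 1/5 → 1/4 → 0.3 → 0.4 → 0.5 → 0.6 → 0.8 → 1 → 1.3 — 3 stops slower (brighter).
Aperture: f/10 → f/9 → f/8 → f/7.1 → f/6.3 → f/5.6 → f/5 → f/4.5 → f/4 → f/3.5 → f/3.2 → f/2.8 → f/2.5 — 4 stops larger aperture (brighter).
Net change so far: 7 stops brighter. Offset with the ISO: 40000 → 32000 → 25600 → 20000 → 16000 → 12800 → 10000 → 8000 → 6400 → 5000 → 4000 → 3200 → 2500 → 2000 → 1600 → 1250 → 1000 → 800 → 640 → 500 → 400 → 320.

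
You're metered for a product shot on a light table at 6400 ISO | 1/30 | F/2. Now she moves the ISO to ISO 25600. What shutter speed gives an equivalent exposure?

ISO: 6400 → 12800 → 25600 — 2 stops raised (brighter).
Need 2 stops darker from the shutter speed: 1/30 → 1/60 → 1/125.

1/125s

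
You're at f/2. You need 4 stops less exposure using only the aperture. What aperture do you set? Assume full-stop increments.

Aperture: f/2 → f/2.8 → f/4 → f/5.6 → f/8 — 4 stops smaller aperture (darker).

f/8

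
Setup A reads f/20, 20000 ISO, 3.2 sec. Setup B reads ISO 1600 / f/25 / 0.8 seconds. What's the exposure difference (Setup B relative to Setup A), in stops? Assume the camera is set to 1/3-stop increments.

6 1/3 stops darker

Aperture: f/20 → f/22 → f/25 — 2/3 stop smaller aperture (darker).
Shutter speed: 3.2 → 2.5 → 2 → 1.6 → 1.3 → 1 → 0.8 — 2 stops faster (darker).
ISO: 20000 → 16000 → 12800 → 10000 → 8000 → 6400 → 5000 → 4000 → 3200 → 2500 → 2000 → 1600 — 3 2/3 stops dropped (darker).
Net: −2/3 −2 −3 2/3 = −6 1/3 stops.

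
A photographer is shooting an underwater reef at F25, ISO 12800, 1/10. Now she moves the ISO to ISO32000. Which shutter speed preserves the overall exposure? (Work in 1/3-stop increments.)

1/25s

ISO: 12800 → 16000 → 20000 → 25600 → 32000 — 1 1/3 stops higher (brighter).
Need 1 1/3 stops darker from the shutter speed: 1/10 → 1/13 → 1/15 → 1/20 → 1/25.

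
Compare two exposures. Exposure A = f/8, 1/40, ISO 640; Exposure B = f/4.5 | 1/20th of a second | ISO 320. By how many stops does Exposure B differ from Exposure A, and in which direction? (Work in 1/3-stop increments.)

Aperture: f/8 → f/7.1 → f/6.3 → f/5.6 → f/5 → f/4.5 — 1 2/3 stops wider (brighter).
Shutter speed: 1/40 → 1/30 → 1/25 → 1/20 — 1 stop slower (brighter).
ISO: 640 → 500 → 400 → 320 — 1 stop lower (darker).
Net: +1 2/3 +1 −1 = +1 2/3 stops.

1 2/3 stops brighter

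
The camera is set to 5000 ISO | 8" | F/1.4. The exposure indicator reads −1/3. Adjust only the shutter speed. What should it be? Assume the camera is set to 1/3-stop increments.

10 s

Underexposed by 1/3 stop → need 1/3 stop brighter.
Shutter speed: 8 → 10.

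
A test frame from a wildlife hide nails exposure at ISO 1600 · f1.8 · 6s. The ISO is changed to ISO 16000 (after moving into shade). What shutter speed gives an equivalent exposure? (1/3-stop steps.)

ISO: 1600 → 2000 → 2500 → 3200 → 4000 → 5000 → 6400 → 8000 → 10000 → 12800 → 16000 — 3 1/3 stops raised (brighter).
Need 3 1/3 stops darker from the shutter speed: 6 → 5 → 4 → 3.2 → 2.5 → 2 → 1.6 → 1.3 → 1 → 0.8 → 0.6.

0.6 s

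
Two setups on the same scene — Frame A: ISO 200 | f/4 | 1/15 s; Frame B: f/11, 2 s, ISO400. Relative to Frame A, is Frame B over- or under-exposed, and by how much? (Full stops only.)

Aperture: f/4 → f/5.6 → f/8 → f/11 — 3 stops narrower (darker).
Shutter speed: 1/15 → 1/8 → 1/4 → 1/2 → 1 → 2 — 5 stops slower (brighter).
ISO: 200 → 400 — 1 stop higher (brighter).
Net: −3 +5 +1 = +3 stops.

3 stops brighter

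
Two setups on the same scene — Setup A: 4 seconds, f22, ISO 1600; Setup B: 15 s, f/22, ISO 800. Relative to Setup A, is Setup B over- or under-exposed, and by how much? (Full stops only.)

Aperture: unchanged.
Shutter speed: 4 → 8 → 15 — 2 stops slower (brighter).
ISO: 1600 → 800 — 1 stop dropped (darker).
Net: +2 −1 = +1 stop.

1 stop brighter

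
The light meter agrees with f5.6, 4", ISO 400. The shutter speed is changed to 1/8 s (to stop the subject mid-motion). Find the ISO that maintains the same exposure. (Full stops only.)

ISO 12800

Shutter speed: 4 → 2 → 1 → 1/2 → 1/4 → 1/8 — 5 stops faster (darker).
Need 5 stops brighter from the ISO: 400 → 800 → 1600 → 3200 → 6400 → 12800.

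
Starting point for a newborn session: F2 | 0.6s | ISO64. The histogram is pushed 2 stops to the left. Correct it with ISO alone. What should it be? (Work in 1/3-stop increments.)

ISO 250

Underexposed by 2 stops → need 2 stops brighter.
ISO: 64 → 80 → 100 → 125 → 160 → 200 → 250.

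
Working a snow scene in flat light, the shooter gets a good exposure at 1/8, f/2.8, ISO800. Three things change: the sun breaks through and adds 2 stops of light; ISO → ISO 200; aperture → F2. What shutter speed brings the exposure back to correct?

1/15s

Scene light: 2 stops brighter.
ISO: 800 → 400 → 200 — 2 stops dropped (darker).
Aperture: f/2.8 → f/2 — 1 stop opened up (brighter).
Net so far: 1 stop brighter. Shutter speed: 1/8 → 1/15.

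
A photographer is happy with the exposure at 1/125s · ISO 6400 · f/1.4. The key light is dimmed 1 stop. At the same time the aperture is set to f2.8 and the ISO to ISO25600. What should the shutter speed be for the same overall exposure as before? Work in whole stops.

Scene light: 1 stop darker.
Aperture: f/1.4 → f/2 → f/2.8 — 2 stops smaller aperture (darker).
ISO: 6400 → 12800 → 25600 — 2 stops raised (brighter).
Net so far: 1 stop darker. Shutter speed: 1/125 → 1/60.

1/60s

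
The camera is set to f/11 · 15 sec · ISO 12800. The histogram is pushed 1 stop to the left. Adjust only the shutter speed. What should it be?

Underexposed by 1 stop → need 1 stop brighter.
Shutter speed: 15 → 30.

30 s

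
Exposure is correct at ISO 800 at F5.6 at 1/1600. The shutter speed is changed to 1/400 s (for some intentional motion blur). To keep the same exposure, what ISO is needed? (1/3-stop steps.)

ISO 200

Shutter speed: 1/1600 → 1/1250 → 1/1000 → 1/800 → 1/640 → 1/500 → 1/400 — 2 stops longer (brighter).
Need 2 stops darker from the ISO: 800 → 640 → 500 → 400 → 320 → 250 → 200.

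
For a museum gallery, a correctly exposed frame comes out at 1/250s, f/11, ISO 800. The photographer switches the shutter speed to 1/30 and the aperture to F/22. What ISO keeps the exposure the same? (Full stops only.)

ISO 400

Shutter speed: 1/250 → 1/125 → 1/60 → 1/30 — 3 stops longer (brighter).
Aperture: f/11 → f/16 → f/22 — 2 stops smaller aperture (darker).
Net change so far: 1 stop brighter. Offset with the ISO: 800 → 400.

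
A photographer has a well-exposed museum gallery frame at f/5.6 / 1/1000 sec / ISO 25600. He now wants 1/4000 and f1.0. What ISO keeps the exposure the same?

Shutter speed: 1/1000 → 1/2000 → 1/4000 — 2 stops faster (darker).
Aperture: f/5.6 → f/4 → f/2.8 → f/2 → f/1.4 → f/1.0 — 5 stops opened up (brighter).
Net change so far: 3 stops brighter. Offset with the ISO: 25600 → 12800 → 6400 → 3200.

ISO 3200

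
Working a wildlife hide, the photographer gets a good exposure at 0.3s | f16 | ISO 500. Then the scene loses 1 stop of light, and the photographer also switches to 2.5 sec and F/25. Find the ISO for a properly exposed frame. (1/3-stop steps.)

ISO 320

Scene light: 1 stop darker.
Shutter speed: 0.3 → 0.4 → 0.5 → 0.6 → 0.8 → 1 → 1.3 → 1.6 → 2 → 2.5 — 3 stops slower (brighter).
Aperture: f/16 → f/18 → f/20 → f/22 → f/25 — 1 1/3 stops narrower (darker).
Net so far: 2/3 stop brighter. ISO: 500 → 400 → 320.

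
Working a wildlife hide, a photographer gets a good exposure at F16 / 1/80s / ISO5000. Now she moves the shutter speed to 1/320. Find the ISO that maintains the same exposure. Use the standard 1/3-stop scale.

Shutter speed: 1/80 → 1/100 → 1/125 → 1/160 → 1/200 → 1/250 → 1/320 — 2 stops faster (darker).
Need 2 stops brighter from the ISO: 5000 → 6400 → 8000 → 10000 → 12800 → 16000 → 20000.

ISO 20000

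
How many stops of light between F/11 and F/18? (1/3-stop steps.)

f/11 → f/13 → f/14 → f/16 → f/18 — count the steps: 4 third-stops = 1 1/3 stops.

1 1/3 stops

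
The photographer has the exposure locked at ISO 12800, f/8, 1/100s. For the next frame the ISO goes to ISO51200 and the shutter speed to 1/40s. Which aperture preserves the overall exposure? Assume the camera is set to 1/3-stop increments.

ISO: 12800 → 16000 → 20000 → 25600 → 32000 → 40000 → 51200 — 2 stops higher (brighter).
Shutter speed: 1/100 → 1/80 → 1/60 → 1/50 → 1/40 — 1 1/3 stops longer (brighter).
Net change so far: 3 1/3 stops brighter. Offset with the aperture: f/8 → f/9 → f/10 → f/11 → f/13 → f/14 → f/16 → f/18 → f/20 → f/22 → f/25.

f/25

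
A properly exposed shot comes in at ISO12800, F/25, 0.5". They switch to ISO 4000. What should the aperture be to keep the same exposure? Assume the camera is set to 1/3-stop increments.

ISO: 12800 → 10000 → 8000 → 6400 → 5000 → 4000 — 1 2/3 stops lower (darker).
Need 1 2/3 stops brighter from the aperture: f/25 → f/22 → f/20 → f/18 → f/16 → f/14.

f/14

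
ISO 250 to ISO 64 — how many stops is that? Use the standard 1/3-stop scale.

2 stops

250 → 200 → 160 → 125 → 100 → 80 → 64 — count the steps: 6 third-stops = 2 stops.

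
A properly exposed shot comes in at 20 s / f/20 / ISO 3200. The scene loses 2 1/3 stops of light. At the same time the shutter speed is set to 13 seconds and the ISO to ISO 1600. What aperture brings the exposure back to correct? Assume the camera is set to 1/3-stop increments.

Scene light: 2 1/3 stops darker.
Shutter speed: 20 → 15 → 13 — 2/3 stop shorter (darker).
ISO: 3200 → 2500 → 2000 → 1600 — 1 stop lower (darker).
Net so far: 4 stops darker. Aperture: f/20 → f/18 → f/16 → f/14 → f/13 → f/11 → f/10 → f/9 → f/8 → f/7.1 → f/6.3 → f/5.6 → f/5.

f/5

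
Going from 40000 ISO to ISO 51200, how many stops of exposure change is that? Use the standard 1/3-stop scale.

1/3 stop

40000 → 51200 — count the steps: 1 third-stops = 1/3 stop.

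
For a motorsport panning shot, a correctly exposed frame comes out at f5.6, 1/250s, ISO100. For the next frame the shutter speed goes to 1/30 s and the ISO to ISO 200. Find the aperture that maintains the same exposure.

f/22

Shutter speed: 1/250 → 1/125 → 1/60 → 1/30 — 3 stops slower (brighter).
ISO: 100 → 200 — 1 stop raised (brighter).
Net change so far: 4 stops brighter. Offset with the aperture: f/5.6 → f/8 → f/11 → f/16 → f/22.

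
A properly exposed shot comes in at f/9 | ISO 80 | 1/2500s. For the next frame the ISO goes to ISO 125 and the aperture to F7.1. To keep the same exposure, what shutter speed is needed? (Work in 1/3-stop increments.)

ISO: 80 → 100 → 125 — 2/3 stop higher (brighter).
Aperture: f/9 → f/8 → f/7.1 — 2/3 stop larger aperture (brighter).
Net change so far: 1 1/3 stops brighter. Offset with the shutter speed: 1/2500 → 1/3200 → 1/4000 → 1/5000 → 1/6400.

1/6400s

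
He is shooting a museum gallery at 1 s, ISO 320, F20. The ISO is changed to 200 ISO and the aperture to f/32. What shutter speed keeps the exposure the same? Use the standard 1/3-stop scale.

ISO: 320 → 250 → 200 — 2/3 stop dropped (darker).
Aperture: f/20 → f/22 → f/25 → f/29 → f/32 — 1 1/3 stops smaller aperture (darker).
Net change so far: 2 stops darker. Offset with the shutter speed: 1 → 1.3 → 1.6 → 2 → 2.5 → 3.2 → 4.

4 s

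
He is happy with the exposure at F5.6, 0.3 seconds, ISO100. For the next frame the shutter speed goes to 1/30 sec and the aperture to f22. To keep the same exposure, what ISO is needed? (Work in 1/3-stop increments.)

ISO 16000

Shutter speed: 0.3 → 1/4 → 1/5 → 1/6 → 1/8 → 1/10 → 1/13 → 1/15 → 1/20 → 1/25 → 1/30 — 3 1/3 stops shorter (darker).
Aperture: f/5.6 → f/6.3 → f/7.1 → f/8 → f/9 → f/10 → f/11 → f/13 → f/14 → f/16 → f/18 → f/20 → f/22 — 4 stops smaller aperture (darker).
Net change so far: 7 1/3 stops darker. Offset with the ISO: 100 → 125 → 160 → 200 → 250 → 320 → 400 → 500 → 640 → 800 → 1000 → 1250 → 1600 → 2000 → 2500 → 3200 → 4000 → 5000 → 6400 → 8000 → 10000 → 12800 → 16000.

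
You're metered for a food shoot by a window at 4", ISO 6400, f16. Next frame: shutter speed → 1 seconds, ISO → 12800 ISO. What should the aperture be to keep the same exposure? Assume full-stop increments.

Shutter speed: 4 → 2 → 1 — 2 stops faster (darker).
ISO: 6400 → 12800 — 1 stop higher (brighter).
Net change so far: 1 stop darker. Offset with the aperture: f/16 → f/11.

f/11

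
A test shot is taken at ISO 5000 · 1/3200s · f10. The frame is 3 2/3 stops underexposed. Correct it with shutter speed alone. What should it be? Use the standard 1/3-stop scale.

Underexposed by 3 2/3 stops → need 3 2/3 stops brighter.
Shutter speed: 1/3200 → 1/2500 → 1/2000 → 1/1600 → 1/1250 → 1/1000 → 1/800 → 1/640 → 1/500 → 1/400 → 1/320 → 1/250.

1/250s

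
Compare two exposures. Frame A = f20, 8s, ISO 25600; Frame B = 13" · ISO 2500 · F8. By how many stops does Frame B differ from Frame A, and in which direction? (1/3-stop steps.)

Aperture: f/20 → f/18 → f/16 → f/14 → f/13 → f/11 → f/10 → f/9 → f/8 — 2 2/3 stops opened up (brighter).
Shutter speed: 8 → 10 → 13 — 2/3 stop slower (brighter).
ISO: 25600 → 20000 → 16000 → 12800 → 10000 → 8000 → 6400 → 5000 → 4000 → 3200 → 2500 — 3 1/3 stops dropped (darker).
Net: +2 2/3 +2/3 −3 1/3 = 0 stops.

same exposure (0 stops)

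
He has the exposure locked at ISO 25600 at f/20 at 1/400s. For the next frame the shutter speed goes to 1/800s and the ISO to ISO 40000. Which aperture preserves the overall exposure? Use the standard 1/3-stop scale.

f/18

Shutter speed: 1/400 → 1/500 → 1/640 → 1/800 — 1 stop shorter (darker).
ISO: 25600 → 32000 → 40000 — 2/3 stop higher (brighter).
Net change so far: 1/3 stop darker. Offset with the aperture: f/20 → f/18.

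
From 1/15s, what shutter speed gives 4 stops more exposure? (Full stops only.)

1 s

Shutter speed: 1/15 → 1/8 → 1/4 → 1/2 → 1 — 4 stops longer (brighter).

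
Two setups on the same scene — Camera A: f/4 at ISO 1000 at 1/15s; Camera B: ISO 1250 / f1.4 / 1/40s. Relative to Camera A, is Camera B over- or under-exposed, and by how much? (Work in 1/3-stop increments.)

Aperture: f/4 → f/3.5 → f/3.2 → f/2.8 → f/2.5 → f/2.2 → f/2 → f/1.8 → f/1.6 → f/1.4 — 3 stops wider (brighter).
Shutter speed: 1/15 → 1/20 → 1/25 → 1/30 → 1/40 — 1 1/3 stops shorter (darker).
ISO: 1000 → 1250 — 1/3 stop raised (brighter).
Net: +3 −1 1/3 +1/3 = +2 stops.

2 stops brighter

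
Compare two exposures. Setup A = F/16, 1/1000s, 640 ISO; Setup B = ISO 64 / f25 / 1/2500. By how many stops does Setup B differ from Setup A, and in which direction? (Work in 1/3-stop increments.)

Aperture: f/16 → f/18 → f/20 → f/22 → f/25 — 1 1/3 stops stopped down (darker).
Shutter speed: 1/1000 → 1/1250 → 1/1600 → 1/2000 → 1/2500 — 1 1/3 stops faster (darker).
ISO: 640 → 500 → 400 → 320 → 250 → 200 → 160 → 125 → 100 → 80 → 64 — 3 1/3 stops dropped (darker).
Net: −1 1/3 −1 1/3 −3 1/3 = −6 stops.

6 stops darker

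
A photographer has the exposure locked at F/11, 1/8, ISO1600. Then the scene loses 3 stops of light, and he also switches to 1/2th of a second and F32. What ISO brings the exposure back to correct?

ISO 25600

Scene light: 3 stops darker.
Shutter speed: 1/8 → 1/4 → 1/2 — 2 stops slower (brighter).
Aperture: f/11 → f/16 → f/22 → f/32 — 3 stops smaller aperture (darker).
Net so far: 4 stops darker. ISO: 1600 → 3200 → 6400 → 12800 → 25600.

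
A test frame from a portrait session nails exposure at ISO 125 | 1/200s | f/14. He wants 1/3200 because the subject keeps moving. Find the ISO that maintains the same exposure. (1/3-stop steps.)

ISO 2000

Shutter speed: 1/200 → 1/250 → 1/320 → 1/400 → 1/500 → 1/640 → 1/800 → 1/1000 → 1/1250 → 1/1600 → 1/2000 → 1/2500 → 1/3200 — 4 stops faster (darker).
Need 4 stops brighter from the ISO: 125 → 160 → 200 → 250 → 320 → 400 → 500 → 640 → 800 → 1000 → 1250 → 1600 → 2000.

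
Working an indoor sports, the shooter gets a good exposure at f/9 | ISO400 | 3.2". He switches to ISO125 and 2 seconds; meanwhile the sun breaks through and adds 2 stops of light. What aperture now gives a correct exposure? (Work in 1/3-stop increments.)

Scene light: 2 stops brighter.
ISO: 400 → 320 → 250 → 200 → 160 → 125 — 1 2/3 stops dropped (darker).
Shutter speed: 3.2 → 2.5 → 2 — 2/3 stop shorter (darker).
Net so far: 1/3 stop darker. Aperture: f/9 → f/8.

f/8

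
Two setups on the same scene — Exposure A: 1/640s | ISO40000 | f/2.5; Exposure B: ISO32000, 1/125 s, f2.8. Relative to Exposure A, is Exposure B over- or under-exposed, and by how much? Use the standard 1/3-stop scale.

Aperture: f/2.5 → f/2.8 — 1/3 stop stopped down (darker).
Shutter speed: 1/640 → 1/500 → 1/400 → 1/320 → 1/250 → 1/200 → 1/160 → 1/125 — 2 1/3 stops longer (brighter).
ISO: 40000 → 32000 — 1/3 stop dropped (darker).
Net: −1/3 +2 1/3 −1/3 = +1 2/3 stops.

1 2/3 stops brighter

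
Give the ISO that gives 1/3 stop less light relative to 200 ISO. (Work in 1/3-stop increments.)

ISO: 200 → 160 — 1/3 stop dropped (darker).

ISO 160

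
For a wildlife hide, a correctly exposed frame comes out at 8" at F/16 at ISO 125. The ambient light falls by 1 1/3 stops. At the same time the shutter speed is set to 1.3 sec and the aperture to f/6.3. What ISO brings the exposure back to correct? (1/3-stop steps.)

Scene light: 1 1/3 stops darker.
Shutter speed: 8 → 6 → 5 → 4 → 3.2 → 2.5 → 2 → 1.6 → 1.3 — 2 2/3 stops faster (darker).
Aperture: f/16 → f/14 → f/13 → f/11 → f/10 → f/9 → f/8 → f/7.1 → f/6.3 — 2 2/3 stops opened up (brighter).
Net so far: 1 1/3 stops darker. ISO: 125 → 160 → 200 → 250 → 320.

ISO 320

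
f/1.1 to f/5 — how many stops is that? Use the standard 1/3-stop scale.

4 1/3 stops

f/1.1 → f/1.2 → f/1.4 → f/1.6 → f/1.8 → f/2 → f/2.2 → f/2.5 → f/2.8 → f/3.2 → f/3.5 → f/4 → f/4.5 → f/5 — count the steps: 13 third-stops = 4 1/3 stops.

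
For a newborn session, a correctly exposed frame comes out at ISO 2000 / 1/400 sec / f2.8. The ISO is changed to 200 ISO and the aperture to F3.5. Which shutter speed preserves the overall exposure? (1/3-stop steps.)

1/25s

ISO: 2000 → 1600 → 1250 → 1000 → 800 → 640 → 500 → 400 → 320 → 250 → 200 — 3 1/3 stops dropped (darker).
Aperture: f/2.8 → f/3.2 → f/3.5 — 2/3 stop stopped down (darker).
Net change so far: 4 stops darker. Offset with the shutter speed: 1/400 → 1/320 → 1/250 → 1/200 → 1/160 → 1/125 → 1/100 → 1/80 → 1/60 → 1/50 → 1/40 → 1/30 → 1/25.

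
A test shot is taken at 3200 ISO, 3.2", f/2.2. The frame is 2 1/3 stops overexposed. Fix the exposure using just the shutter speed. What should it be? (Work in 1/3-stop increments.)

0.6 s

Overexposed by 2 1/3 stops → need 2 1/3 stops darker.
Shutter speed: 3.2 → 2.5 → 2 → 1.6 → 1.3 → 1 → 0.8 → 0.6.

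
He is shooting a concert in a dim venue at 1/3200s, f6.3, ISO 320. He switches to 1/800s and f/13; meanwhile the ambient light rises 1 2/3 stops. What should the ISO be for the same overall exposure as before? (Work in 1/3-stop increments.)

Scene light: 1 2/3 stops brighter.
Shutter speed: 1/3200 → 1/2500 → 1/2000 → 1/1600 → 1/1250 → 1/1000 → 1/800 — 2 stops slower (brighter).
Aperture: f/6.3 → f/7.1 → f/8 → f/9 → f/10 → f/11 → f/13 — 2 stops stopped down (darker).
Net so far: 1 2/3 stops brighter. ISO: 320 → 250 → 200 → 160 → 125 → 100.

ISO 100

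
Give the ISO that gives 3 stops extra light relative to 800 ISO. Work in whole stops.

ISO 6400

ISO: 800 → 1600 → 3200 → 6400 — 3 stops raised (brighter).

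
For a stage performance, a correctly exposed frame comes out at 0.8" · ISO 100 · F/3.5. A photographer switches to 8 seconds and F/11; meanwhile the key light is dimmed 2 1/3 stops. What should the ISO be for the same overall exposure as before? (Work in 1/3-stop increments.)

ISO 500

Scene light: 2 1/3 stops darker.
Shutter speed: 0.8 → 1 → 1.3 → 1.6 → 2 → 2.5 → 3.2 → 4 → 5 → 6 → 8 — 3 1/3 stops longer (brighter).
Aperture: f/3.5 → f/4 → f/4.5 → f/5 → f/5.6 → f/6.3 → f/7.1 → f/8 → f/9 → f/10 → f/11 — 3 1/3 stops narrower (darker).
Net so far: 2 1/3 stops darker. ISO: 100 → 125 → 160 → 200 → 250 → 320 → 400 → 500.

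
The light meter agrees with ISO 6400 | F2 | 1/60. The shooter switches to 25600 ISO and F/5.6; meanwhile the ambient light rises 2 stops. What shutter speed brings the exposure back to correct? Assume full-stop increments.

Scene light: 2 stops brighter.
ISO: 6400 → 12800 → 25600 — 2 stops raised (brighter).
Aperture: f/2 → f/2.8 → f/4 → f/5.6 — 3 stops smaller aperture (darker).
Net so far: 1 stop brighter. Shutter speed: 1/60 → 1/125.

1/125s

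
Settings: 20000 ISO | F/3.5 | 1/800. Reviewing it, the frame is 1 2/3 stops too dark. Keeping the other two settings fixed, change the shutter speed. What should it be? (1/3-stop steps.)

1/250s

Underexposed by 1 2/3 stops → need 1 2/3 stops brighter.
Shutter speed: 1/800 → 1/640 → 1/500 → 1/400 → 1/320 → 1/250.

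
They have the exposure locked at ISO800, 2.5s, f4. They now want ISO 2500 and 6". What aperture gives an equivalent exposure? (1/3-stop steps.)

ISO: 800 → 1000 → 1250 → 1600 → 2000 → 2500 — 1 2/3 stops higher (brighter).
Shutter speed: 2.5 → 3.2 → 4 → 5 → 6 — 1 1/3 stops longer (brighter).
Net change so far: 3 stops brighter. Offset with the aperture: f/4 → f/4.5 → f/5 → f/5.6 → f/6.3 → f/7.1 → f/8 → f/9 → f/10 → f/11.

f/11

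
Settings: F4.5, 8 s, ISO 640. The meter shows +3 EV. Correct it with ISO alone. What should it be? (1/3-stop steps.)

ISO 80

Overexposed by 3 stops → need 3 stops darker.
ISO: 640 → 500 → 400 → 320 → 250 → 200 → 160 → 125 → 100 → 80.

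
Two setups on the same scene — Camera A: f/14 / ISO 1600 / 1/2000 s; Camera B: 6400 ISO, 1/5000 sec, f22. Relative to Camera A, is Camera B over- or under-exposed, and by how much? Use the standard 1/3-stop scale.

2/3 stop darker

Aperture: f/14 → f/16 → f/18 → f/20 → f/22 — 1 1/3 stops narrower (darker).
Shutter speed: 1/2000 → 1/2500 → 1/3200 → 1/4000 → 1/5000 — 1 1/3 stops shorter (darker).
ISO: 1600 → 2000 → 2500 → 3200 → 4000 → 5000 → 6400 — 2 stops raised (brighter).
Net: −1 1/3 −1 1/3 +2 = −2/3 stops.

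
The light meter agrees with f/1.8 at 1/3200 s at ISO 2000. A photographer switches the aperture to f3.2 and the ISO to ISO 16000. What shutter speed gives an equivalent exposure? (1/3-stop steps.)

1/8000s

Aperture: f/1.8 → f/2 → f/2.2 → f/2.5 → f/2.8 → f/3.2 — 1 2/3 stops stopped down (darker).
ISO: 2000 → 2500 → 3200 → 4000 → 5000 → 6400 → 8000 → 10000 → 12800 → 16000 — 3 stops raised (brighter).
Net change so far: 1 1/3 stops brighter. Offset with the shutter speed: 1/3200 → 1/4000 → 1/5000 → 1/6400 → 1/8000.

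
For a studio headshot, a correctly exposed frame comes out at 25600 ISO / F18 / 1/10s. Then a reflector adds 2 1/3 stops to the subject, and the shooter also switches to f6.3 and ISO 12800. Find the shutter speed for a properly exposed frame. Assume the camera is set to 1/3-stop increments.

1/200s

Scene light: 2 1/3 stops brighter.
Aperture: f/18 → f/16 → f/14 → f/13 → f/11 → f/10 → f/9 → f/8 → f/7.1 → f/6.3 — 3 stops wider (brighter).
ISO: 25600 → 20000 → 16000 → 12800 — 1 stop dropped (darker).
Net so far: 4 1/3 stops brighter. Shutter speed: 1/10 → 1/13 → 1/15 → 1/20 → 1/25 → 1/30 → 1/40 → 1/50 → 1/60 → 1/80 → 1/100 → 1/125 → 1/160 → 1/200.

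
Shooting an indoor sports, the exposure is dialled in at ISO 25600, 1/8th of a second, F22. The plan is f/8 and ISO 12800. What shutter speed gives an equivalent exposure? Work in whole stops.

Aperture: f/22 → f/16 → f/11 → f/8 — 3 stops opened up (brighter).
ISO: 25600 → 12800 — 1 stop lower (darker).
Net change so far: 2 stops brighter. Offset with the shutter speed: 1/8 → 1/15 → 1/30.

1/30s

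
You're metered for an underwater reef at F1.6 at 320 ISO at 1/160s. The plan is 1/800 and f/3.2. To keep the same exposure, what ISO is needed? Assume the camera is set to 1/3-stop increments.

Shutter speed: 1/160 → 1/200 → 1/250 → 1/320 → 1/400 → 1/500 → 1/640 → 1/800 — 2 1/3 stops faster (darker).
Aperture: f/1.6 → f/1.8 → f/2 → f/2.2 → f/2.5 → f/2.8 → f/3.2 — 2 stops stopped down (darker).
Net change so far: 4 1/3 stops darker. Offset with the ISO: 320 → 400 → 500 → 640 → 800 → 1000 → 1250 → 1600 → 2000 → 2500 → 3200 → 4000 → 5000 → 6400.

ISO 6400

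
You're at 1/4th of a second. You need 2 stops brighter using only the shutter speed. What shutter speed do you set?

1 s

Shutter speed: 1/4 → 1/2 → 1 — 2 stops slower (brighter).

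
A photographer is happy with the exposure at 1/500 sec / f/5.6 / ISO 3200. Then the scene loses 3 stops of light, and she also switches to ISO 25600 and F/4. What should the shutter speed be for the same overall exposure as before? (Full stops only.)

Scene light: 3 stops darker.
ISO: 3200 → 6400 → 12800 → 25600 — 3 stops raised (brighter).
Aperture: f/5.6 → f/4 — 1 stop larger aperture (brighter).
Net so far: 1 stop brighter. Shutter speed: 1/500 → 1/1000.

1/1000s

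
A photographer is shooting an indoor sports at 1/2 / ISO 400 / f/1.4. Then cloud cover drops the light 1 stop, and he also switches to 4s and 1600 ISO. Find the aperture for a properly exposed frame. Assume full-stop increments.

f/5.6

Scene light: 1 stop darker.
Shutter speed: 1/2 → 1 → 2 → 4 — 3 stops longer (brighter).
ISO: 400 → 800 → 1600 — 2 stops raised (brighter).
Net so far: 4 stops brighter. Aperture: f/1.4 → f/2 → f/2.8 → f/4 → f/5.6.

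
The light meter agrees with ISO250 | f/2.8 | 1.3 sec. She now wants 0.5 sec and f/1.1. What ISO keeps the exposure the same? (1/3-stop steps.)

Shutter speed: 1.3 → 1 → 0.8 → 0.6 → 0.5 — 1 1/3 stops shorter (darker).
Aperture: f/2.8 → f/2.5 → f/2.2 → f/2 → f/1.8 → f/1.6 → f/1.4 → f/1.2 → f/1.1 — 2 2/3 stops larger aperture (brighter).
Net change so far: 1 1/3 stops brighter. Offset with the ISO: 250 → 200 → 160 → 125 → 100.

ISO 100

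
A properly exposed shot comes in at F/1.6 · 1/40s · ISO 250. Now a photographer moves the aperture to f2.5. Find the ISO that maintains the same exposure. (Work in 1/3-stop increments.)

Aperture: f/1.6 → f/1.8 → f/2 → f/2.2 → f/2.5 — 1 1/3 stops smaller aperture (darker).
Need 1 1/3 stops brighter from the ISO: 250 → 320 → 400 → 500 → 640.

ISO 640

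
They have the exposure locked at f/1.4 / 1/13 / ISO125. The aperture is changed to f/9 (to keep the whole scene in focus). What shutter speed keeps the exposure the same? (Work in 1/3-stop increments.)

Aperture: f/1.4 → f/1.6 → f/1.8 → f/2 → f/2.2 → f/2.5 → f/2.8 → f/3.2 → f/3.5 → f/4 → f/4.5 → f/5 → f/5.6 → f/6.3 → f/7.1 → f/8 → f/9 — 5 1/3 stops stopped down (darker).
Need 5 1/3 stops brighter from the shutter speed: 1/13 → 1/10 → 1/8 → 1/6 → 1/5 → 1/4 → 0.3 → 0.4 → 0.5 → 0.6 → 0.8 → 1 → 1.3 → 1.6 → 2 → 2.5 → 3.2.

3.2 s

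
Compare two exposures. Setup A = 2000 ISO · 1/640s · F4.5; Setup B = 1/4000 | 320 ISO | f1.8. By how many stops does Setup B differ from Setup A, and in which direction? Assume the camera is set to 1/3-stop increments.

2 2/3 stops darker

Aperture: f/4.5 → f/4 → f/3.5 → f/3.2 → f/2.8 → f/2.5 → f/2.2 → f/2 → f/1.8 — 2 2/3 stops larger aperture (brighter).
Shutter speed: 1/640 → 1/800 → 1/1000 → 1/1250 → 1/1600 → 1/2000 → 1/2500 → 1/3200 → 1/4000 — 2 2/3 stops faster (darker).
ISO: 2000 → 1600 → 1250 → 1000 → 800 → 640 → 500 → 400 → 320 — 2 2/3 stops dropped (darker).
Net: +2 2/3 −2 2/3 −2 2/3 = −2 2/3 stops.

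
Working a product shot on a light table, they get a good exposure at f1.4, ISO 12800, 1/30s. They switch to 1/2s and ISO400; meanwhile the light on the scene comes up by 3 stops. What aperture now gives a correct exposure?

Scene light: 3 stops brighter.
Shutter speed: 1/30 → 1/15 → 1/8 → 1/4 → 1/2 — 4 stops longer (brighter).
ISO: 12800 → 6400 → 3200 → 1600 → 800 → 400 — 5 stops lower (darker).
Net so far: 2 stops brighter. Aperture: f/1.4 → f/2 → f/2.8.

f/2.8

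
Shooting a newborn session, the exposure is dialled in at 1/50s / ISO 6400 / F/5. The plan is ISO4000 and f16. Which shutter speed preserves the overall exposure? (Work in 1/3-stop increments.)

ISO: 6400 → 5000 → 4000 — 2/3 stop lower (darker).
Aperture: f/5 → f/5.6 → f/6.3 → f/7.1 → f/8 → f/9 → f/10 → f/11 → f/13 → f/14 → f/16 — 3 1/3 stops smaller aperture (darker).
Net change so far: 4 stops darker. Offset with the shutter speed: 1/50 → 1/40 → 1/30 → 1/25 → 1/20 → 1/15 → 1/13 → 1/10 → 1/8 → 1/6 → 1/5 → 1/4 → 0.3.

0.3 s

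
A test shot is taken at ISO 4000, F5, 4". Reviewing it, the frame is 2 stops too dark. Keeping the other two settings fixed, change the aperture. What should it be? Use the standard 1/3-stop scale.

f/2.5

Underexposed by 2 stops → need 2 stops brighter.
Aperture: f/5 → f/4.5 → f/4 → f/3.5 → f/3.2 → f/2.8 → f/2.5.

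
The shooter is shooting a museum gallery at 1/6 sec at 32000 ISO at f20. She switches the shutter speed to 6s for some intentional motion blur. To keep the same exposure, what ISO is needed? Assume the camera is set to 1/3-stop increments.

ISO 800

Shutter speed: 1/6 → 1/5 → 1/4 → 0.3 → 0.4 → 0.5 → 0.6 → 0.8 → 1 → 1.3 → 1.6 → 2 → 2.5 → 3.2 → 4 → 5 → 6 — 5 1/3 stops slower (brighter).
Need 5 1/3 stops darker from the ISO: 32000 → 25600 → 20000 → 16000 → 12800 → 10000 → 8000 → 6400 → 5000 → 4000 → 3200 → 2500 → 2000 → 1600 → 1250 → 1000 → 800.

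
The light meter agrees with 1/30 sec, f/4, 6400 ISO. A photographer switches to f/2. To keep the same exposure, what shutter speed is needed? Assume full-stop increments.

Aperture: f/4 → f/2.8 → f/2 — 2 stops wider (brighter).
Need 2 stops darker from the shutter speed: 1/30 → 1/60 → 1/125.

1/125s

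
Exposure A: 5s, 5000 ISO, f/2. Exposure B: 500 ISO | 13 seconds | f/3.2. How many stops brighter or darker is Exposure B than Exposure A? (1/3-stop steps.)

3 1/3 stops darker

Aperture: f/2 → f/2.2 → f/2.5 → f/2.8 → f/3.2 — 1 1/3 stops stopped down (darker).
Shutter speed: 5 → 6 → 8 → 10 → 13 — 1 1/3 stops longer (brighter).
ISO: 5000 → 4000 → 3200 → 2500 → 2000 → 1600 → 1250 → 1000 → 800 → 640 → 500 — 3 1/3 stops dropped (darker).
Net: −1 1/3 +1 1/3 −3 1/3 = −3 1/3 stops.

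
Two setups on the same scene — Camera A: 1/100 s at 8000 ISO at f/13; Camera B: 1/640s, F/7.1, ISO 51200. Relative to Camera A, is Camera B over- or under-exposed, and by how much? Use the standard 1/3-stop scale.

1 2/3 stops brighter

Aperture: f/13 → f/11 → f/10 → f/9 → f/8 → f/7.1 — 1 2/3 stops larger aperture (brighter).
Shutter speed: 1/100 → 1/125 → 1/160 → 1/200 → 1/250 → 1/320 → 1/400 → 1/500 → 1/640 — 2 2/3 stops shorter (darker).
ISO: 8000 → 10000 → 12800 → 16000 → 20000 → 25600 → 32000 → 40000 → 51200 — 2 2/3 stops raised (brighter).
Net: +1 2/3 −2 2/3 +2 2/3 = +1 2/3 stops.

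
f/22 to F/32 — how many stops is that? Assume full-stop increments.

f/22 → f/32 — count the steps: 1 stop.

1 stop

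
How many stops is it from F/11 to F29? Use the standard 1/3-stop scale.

f/11 → f/13 → f/14 → f/16 → f/18 → f/20 → f/22 → f/25 → f/29 — count the steps: 8 third-stops = 2 2/3 stops.

2 2/3 stops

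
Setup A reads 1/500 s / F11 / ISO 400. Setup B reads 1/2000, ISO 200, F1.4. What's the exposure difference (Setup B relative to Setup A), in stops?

Aperture: f/11 → f/8 → f/5.6 → f/4 → f/2.8 → f/2 → f/1.4 — 6 stops opened up (brighter).
Shutter speed: 1/500 → 1/1000 → 1/2000 — 2 stops faster (darker).
ISO: 400 → 200 — 1 stop dropped (darker).
Net: +6 −2 −1 = +3 stops.

3 stops brighter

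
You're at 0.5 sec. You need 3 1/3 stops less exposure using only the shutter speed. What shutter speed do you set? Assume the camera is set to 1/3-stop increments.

Shutter speed: 0.5 → 0.4 → 0.3 → 1/4 → 1/5 → 1/6 → 1/8 → 1/10 → 1/13 → 1/15 → 1/20 — 3 1/3 stops faster (darker).

1/20s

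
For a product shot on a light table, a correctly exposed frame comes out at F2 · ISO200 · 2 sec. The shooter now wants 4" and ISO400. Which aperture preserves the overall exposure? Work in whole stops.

Shutter speed: 2 → 4 — 1 stop slower (brighter).
ISO: 200 → 400 — 1 stop higher (brighter).
Net change so far: 2 stops brighter. Offset with the aperture: f/2 → f/2.8 → f/4.

f/4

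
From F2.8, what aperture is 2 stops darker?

f/5.6

Aperture: f/2.8 → f/4 → f/5.6 — 2 stops stopped down (darker).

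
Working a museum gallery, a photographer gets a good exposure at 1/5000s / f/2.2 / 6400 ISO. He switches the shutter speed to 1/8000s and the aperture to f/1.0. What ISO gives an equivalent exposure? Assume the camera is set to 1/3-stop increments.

ISO 2000

Shutter speed: 1/5000 → 1/6400 → 1/8000 — 2/3 stop shorter (darker).
Aperture: f/2.2 → f/2 → f/1.8 → f/1.6 → f/1.4 → f/1.2 → f/1.1 → f/1.0 — 2 1/3 stops wider (brighter).
Net change so far: 1 2/3 stops brighter. Offset with the ISO: 6400 → 5000 → 4000 → 3200 → 2500 → 2000.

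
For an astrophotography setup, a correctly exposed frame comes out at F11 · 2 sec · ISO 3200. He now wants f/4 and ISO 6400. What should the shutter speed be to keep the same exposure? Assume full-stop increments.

1/8s

Aperture: f/11 → f/8 → f/5.6 → f/4 — 3 stops opened up (brighter).
ISO: 3200 → 6400 — 1 stop higher (brighter).
Net change so far: 4 stops brighter. Offset with the shutter speed: 2 → 1 → 1/2 → 1/4 → 1/8.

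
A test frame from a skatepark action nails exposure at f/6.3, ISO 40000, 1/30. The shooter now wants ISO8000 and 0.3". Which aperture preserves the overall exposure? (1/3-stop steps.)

f/9

ISO: 40000 → 32000 → 25600 → 20000 → 16000 → 12800 → 10000 → 8000 — 2 1/3 stops lower (darker).
Shutter speed: 1/30 → 1/25 → 1/20 → 1/15 → 1/13 → 1/10 → 1/8 → 1/6 → 1/5 → 1/4 → 0.3 — 3 1/3 stops slower (brighter).
Net change so far: 1 stop brighter. Offset with the aperture: f/6.3 → f/7.1 → f/8 → f/9.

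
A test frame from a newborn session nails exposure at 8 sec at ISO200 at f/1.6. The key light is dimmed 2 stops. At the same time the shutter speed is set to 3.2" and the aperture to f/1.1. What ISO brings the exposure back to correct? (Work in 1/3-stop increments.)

Scene light: 2 stops darker.
Shutter speed: 8 → 6 → 5 → 4 → 3.2 — 1 1/3 stops shorter (darker).
Aperture: f/1.6 → f/1.4 → f/1.2 → f/1.1 — 1 stop opened up (brighter).
Net so far: 2 1/3 stops darker. ISO: 200 → 250 → 320 → 400 → 500 → 640 → 800 → 1000.

ISO 1000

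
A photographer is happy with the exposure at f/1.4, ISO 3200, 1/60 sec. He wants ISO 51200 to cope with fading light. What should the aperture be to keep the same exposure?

f/5.6

ISO: 3200 → 6400 → 12800 → 25600 → 51200 — 4 stops higher (brighter).
Need 4 stops darker from the aperture: f/1.4 → f/2 → f/2.8 → f/4 → f/5.6.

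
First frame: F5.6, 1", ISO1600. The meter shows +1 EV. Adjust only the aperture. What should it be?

Overexposed by 1 stop → need 1 stop darker.
Aperture: f/5.6 → f/8.

f/8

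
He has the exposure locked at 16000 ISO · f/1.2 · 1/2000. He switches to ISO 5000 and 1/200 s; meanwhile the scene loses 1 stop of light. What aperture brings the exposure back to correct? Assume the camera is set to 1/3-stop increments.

Scene light: 1 stop darker.
ISO: 16000 → 12800 → 10000 → 8000 → 6400 → 5000 — 1 2/3 stops dropped (darker).
Shutter speed: 1/2000 → 1/1600 → 1/1250 → 1/1000 → 1/800 → 1/640 → 1/500 → 1/400 → 1/320 → 1/250 → 1/200 — 3 1/3 stops slower (brighter).
Net so far: 2/3 stop brighter. Aperture: f/1.2 → f/1.4 → f/1.6.

f/1.6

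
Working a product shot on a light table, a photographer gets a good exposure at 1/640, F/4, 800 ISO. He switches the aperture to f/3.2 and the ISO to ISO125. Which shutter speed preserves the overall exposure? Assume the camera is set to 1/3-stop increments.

1/160s

Aperture: f/4 → f/3.5 → f/3.2 — 2/3 stop larger aperture (brighter).
ISO: 800 → 640 → 500 → 400 → 320 → 250 → 200 → 160 → 125 — 2 2/3 stops lower (darker).
Net change so far: 2 stops darker. Offset with the shutter speed: 1/640 → 1/500 → 1/400 → 1/320 → 1/250 → 1/200 → 1/160.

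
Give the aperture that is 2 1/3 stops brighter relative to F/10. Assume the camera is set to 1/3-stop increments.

Aperture: f/10 → f/9 → f/8 → f/7.1 → f/6.3 → f/5.6 → f/5 → f/4.5 — 2 1/3 stops larger aperture (brighter).

f/4.5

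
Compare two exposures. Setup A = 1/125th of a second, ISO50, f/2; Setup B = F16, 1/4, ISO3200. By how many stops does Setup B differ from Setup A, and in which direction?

Aperture: f/2 → f/2.8 → f/4 → f/5.6 → f/8 → f/11 → f/16 — 6 stops stopped down (darker).
Shutter speed: 1/125 → 1/60 → 1/30 → 1/15 → 1/8 → 1/4 — 5 stops longer (brighter).
ISO: 50 → 100 → 200 → 400 → 800 → 1600 → 3200 — 6 stops raised (brighter).
Net: −6 +5 +6 = +5 stops.

5 stops brighter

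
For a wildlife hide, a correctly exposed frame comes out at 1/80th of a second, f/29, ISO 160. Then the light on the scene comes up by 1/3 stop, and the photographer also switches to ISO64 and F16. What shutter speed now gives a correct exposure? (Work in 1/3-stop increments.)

1/125s

Scene light: 1/3 stop brighter.
ISO: 160 → 125 → 100 → 80 → 64 — 1 1/3 stops lower (darker).
Aperture: f/29 → f/25 → f/22 → f/20 → f/18 → f/16 — 1 2/3 stops larger aperture (brighter).
Net so far: 2/3 stop brighter. Shutter speed: 1/80 → 1/100 → 1/125.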